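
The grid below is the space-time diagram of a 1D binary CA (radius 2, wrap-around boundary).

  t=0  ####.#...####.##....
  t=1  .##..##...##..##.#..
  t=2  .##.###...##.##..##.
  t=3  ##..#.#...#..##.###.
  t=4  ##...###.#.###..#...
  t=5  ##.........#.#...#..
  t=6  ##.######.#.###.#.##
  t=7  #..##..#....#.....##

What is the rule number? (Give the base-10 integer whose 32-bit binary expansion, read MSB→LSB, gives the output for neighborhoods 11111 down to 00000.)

1356437317

  ##### -> .   bit 31 = 0  t=6,i=5
  ####. -> #   bit 30 = 1  t=0,i=2
  ###.# -> .   bit 29 = 0  t=0,i=3
  ###.. -> #   bit 28 = 1  t=2,i=6
  ##.## -> .   bit 27 = 0  t=0,i=13
  ##.#. -> .   bit 26 = 0  t=0,i=4
  ##..# -> .   bit 25 = 0  t=1,i=3
  ##... -> .   bit 24 = 0  t=0,i=16
  #.### -> #   bit 23 = 1  t=2,i=4
  #.##. -> #   bit 22 = 1  t=0,i=14
  #.#.# -> .   bit 21 = 0  t=4,i=9
  #.#.. -> #   bit 20 = 1  t=0,i=5
  #..## -> #   bit 19 = 1  t=1,i=4
  #..#. -> .   bit 18 = 0  t=3,i=3
  #...# -> .   bit 17 = 0  t=0,i=7
  #.... -> #   bit 16 = 1  t=0,i=17
  .#### -> #   bit 15 = 1  t=0,i=1
  .###. -> .   bit 14 = 0  t=2,i=5
  .##.# -> .   bit 13 = 0  t=1,i=15
  .##.. -> #   bit 12 = 1  t=0,i=15
  .#.## -> .   bit 11 = 0  t=4,i=10
  .#.#. -> #   bit 10 = 1  t=3,i=5
  .#..# -> #   bit 9 = 1  t=3,i=11
  .#... -> #   bit 8 = 1  t=0,i=6
  ..### -> .   bit 7 = 0  t=0,i=0
  ..##. -> #   bit 6 = 1  t=1,i=1
  ..#.# -> .   bit 5 = 0  t=3,i=4
  ..#.. -> .   bit 4 = 0  t=3,i=10
  ...## -> .   bit 3 = 0  t=0,i=8
  ...#. -> #   bit 2 = 1  t=3,i=9
  ....# -> .   bit 1 = 0  t=0,i=18
  ..... -> #   bit 0 = 1  t=5,i=4
  bits 01010000110110011001011101000101 = 1356437317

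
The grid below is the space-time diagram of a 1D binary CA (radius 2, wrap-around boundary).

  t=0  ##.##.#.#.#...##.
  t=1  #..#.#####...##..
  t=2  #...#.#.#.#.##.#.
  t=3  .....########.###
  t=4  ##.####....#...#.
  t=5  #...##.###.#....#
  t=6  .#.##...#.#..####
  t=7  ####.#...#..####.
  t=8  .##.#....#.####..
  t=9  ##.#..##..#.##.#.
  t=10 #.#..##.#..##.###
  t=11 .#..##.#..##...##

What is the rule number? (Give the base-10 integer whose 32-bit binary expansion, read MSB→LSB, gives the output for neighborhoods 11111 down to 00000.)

  #####|.  b31=0 t=1,i=7
  ####.|#  b30=1 t=1,i=8
  ###.#|.  b29=0 t=3,i=12
  ###..|.  b28=0 t=1,i=9
  ##.##|.  b27=0 t=0,i=2
  ##.#.|#  b26=1 t=0,i=5
  ##..#|#  b25=1 t=1,i=15
  ##...|#  b24=1 t=1,i=10
  #.###|.  b23=0 t=1,i=5
  #.##.|#  b22=1 t=0,i=0
  #.#.#|#  b21=1 t=0,i=6
  #.#..|.  b20=0 t=0,i=10
  #..##|#  b19=1 t=6,i=12
  #..#.|.  b18=0 t=1,i=2
  #...#|.  b17=0 t=0,i=12
  #....|#  b16=1 t=3,i=1
  .####|#  b15=1 t=1,i=6
  .###.|#  b14=1 t=3,i=15
  .##.#|.  b13=0 t=0,i=1
  .##..|.  b12=0 t=1,i=14
  .#.##|#  b11=1 t=1,i=4
  .#.#.|#  b10=1 t=0,i=7
  .#..#|.  b9=0 t=1,i=1
  .#...|.  b8=0 t=0,i=11
  ..###|#  b7=1 t=3,i=5
  ..##.|#  b6=1 t=0,i=14
  ..#.#|.  b5=0 t=1,i=3
  ..#..|#  b4=1 t=1,i=0
  ...##|#  b3=1 t=0,i=13
  ...#.|.  b2=0 t=2,i=3
  ....#|#  b1=1 t=3,i=3
  .....|.  b0=0 t=3,i=2
  bits 01000111011010011100110011011010 = 1198116058

1198116058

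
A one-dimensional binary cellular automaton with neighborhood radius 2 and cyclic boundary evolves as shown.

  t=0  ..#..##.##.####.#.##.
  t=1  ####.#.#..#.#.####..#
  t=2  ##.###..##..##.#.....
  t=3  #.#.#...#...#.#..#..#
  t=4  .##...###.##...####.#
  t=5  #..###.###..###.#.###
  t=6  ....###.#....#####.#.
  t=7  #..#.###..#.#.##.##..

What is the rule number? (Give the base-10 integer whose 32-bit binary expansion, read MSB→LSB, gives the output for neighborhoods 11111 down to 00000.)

2905066076

  [31] ##### => #  t=1,i=1
  [30] ####. => .  t=0,i=13
  [29] ###.# => #  t=0,i=14
  [28] ###.. => .  t=1,i=17
  [27] ##.## => #  t=0,i=7
  [26] ##.#. => #  t=0,i=15
  [25] ##..# => .  t=1,i=18
  [24] ##... => #  t=0,i=20
  [23] #.### => .  t=0,i=11
  [22] #.##. => .  t=0,i=8
  [21] #.#.# => #  t=0,i=16
  [20] #.#.. => .  t=1,i=7
  [19] #..## => .  t=0,i=4
  [18] #..#. => #  t=1,i=9
  [17] #...# => #  t=0,i=0
  [16] #.... => #  t=2,i=17
  [15] .#### => #  t=0,i=12
  [14] .###. => #  t=2,i=4
  [13] .##.# => .  t=0,i=6
  [12] .##.. => .  t=0,i=19
  [11] .#.## => #  t=0,i=17
  [10] .#.#. => .  t=1,i=6
  [9] .#..# => #  t=0,i=3
  [8] .#... => .  t=2,i=16
  [7] ..### => .  t=1,i=20
  [6] ..##. => #  t=0,i=5
  [5] ..#.# => .  t=1,i=10
  [4] ..#.. => #  t=0,i=2
  [3] ...## => #  t=2,i=20
  [2] ...#. => #  t=0,i=1
  [1] ....# => .  t=2,i=19
  [0] ..... => .  t=2,i=18
  bits 10101101001001111100101001011100 = 2905066076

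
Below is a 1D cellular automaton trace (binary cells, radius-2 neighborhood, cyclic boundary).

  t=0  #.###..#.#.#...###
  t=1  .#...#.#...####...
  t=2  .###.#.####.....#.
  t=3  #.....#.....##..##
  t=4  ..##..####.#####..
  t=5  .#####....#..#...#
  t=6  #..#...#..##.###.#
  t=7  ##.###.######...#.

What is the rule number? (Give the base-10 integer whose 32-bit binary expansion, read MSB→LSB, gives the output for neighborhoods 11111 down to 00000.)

  #####|#  b31=1 t=4,i=13
  ####.|.  b30=0 t=0,i=17
  ###.#|.  b29=0 t=0,i=0
  ###..|.  b28=0 t=0,i=4
  ##.##|#  b27=1 t=0,i=1
  ##.#.|.  b26=0 t=2,i=4
  ##..#|#  b25=1 t=0,i=5
  ##...|.  b24=0 t=1,i=15
  #.###|.  b23=0 t=0,i=2
  #.##.|.  b22=0 t=6,i=17
  #.#.#|.  b21=0 t=0,i=9
  #.#..|#  b20=1 t=0,i=11
  #..##|#  b19=1 t=2,i=0
  #..#.|.  b18=0 t=0,i=6
  #...#|#  b17=1 t=0,i=13
  #....|#  b16=1 t=1,i=16
  .####|.  b15=0 t=0,i=16
  .###.|.  b14=0 t=0,i=3
  .##.#|#  b13=1 t=6,i=11
  .##..|#  b12=1 t=3,i=13
  .#.##|#  b11=1 t=2,i=6
  .#.#.|.  b10=0 t=0,i=8
  .#..#|#  b9=1 t=2,i=17
  .#...|#  b8=1 t=0,i=12
  ..###|.  b7=0 t=0,i=15
  ..##.|#  b6=1 t=3,i=12
  ..#.#|#  b5=1 t=0,i=7
  ..#..|#  b4=1 t=1,i=1
  ...##|#  b3=1 t=0,i=14
  ...#.|.  b2=0 t=1,i=0
  ....#|.  b1=0 t=1,i=17
  .....|#  b0=1 t=2,i=13
  bits 10001010000110110011101101111001 = 2317040505

2317040505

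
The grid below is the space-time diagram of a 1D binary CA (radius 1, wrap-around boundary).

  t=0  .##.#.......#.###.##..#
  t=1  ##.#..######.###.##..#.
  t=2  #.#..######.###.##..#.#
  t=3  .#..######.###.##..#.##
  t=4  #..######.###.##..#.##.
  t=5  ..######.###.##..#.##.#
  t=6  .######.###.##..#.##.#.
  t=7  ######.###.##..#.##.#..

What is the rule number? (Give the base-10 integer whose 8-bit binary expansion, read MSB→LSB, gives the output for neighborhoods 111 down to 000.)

171

  nb ###: next=#  (t=0,i=15, bit7=1)
  nb ##.: next=.  (t=0,i=2, bit6=0)
  nb #.#: next=#  (t=0,i=0, bit5=1)
  nb #..: next=.  (t=0,i=5, bit4=0)
  nb .##: next=#  (t=0,i=1, bit3=1)
  nb .#.: next=.  (t=0,i=4, bit2=0)
  nb ..#: next=#  (t=0,i=11, bit1=1)
  nb ...: next=#  (t=0,i=6, bit0=1)
  bits 10101011 = 171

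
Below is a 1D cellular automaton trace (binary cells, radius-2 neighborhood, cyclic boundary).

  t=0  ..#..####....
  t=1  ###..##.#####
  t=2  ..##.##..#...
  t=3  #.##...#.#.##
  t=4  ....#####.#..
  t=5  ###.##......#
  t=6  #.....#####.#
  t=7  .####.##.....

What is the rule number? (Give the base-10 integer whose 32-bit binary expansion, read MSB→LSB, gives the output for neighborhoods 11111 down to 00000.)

319007991

  ##### -> .   bit 31 = 0  t=1,i=0
  ####. -> .   bit 30 = 0  t=0,i=7
  ###.# -> .   bit 29 = 0  t=3,i=0
  ###.. -> #   bit 28 = 1  t=0,i=8
  ##.## -> .   bit 27 = 0  t=1,i=7
  ##.#. -> .   bit 26 = 0  t=4,i=9
  ##..# -> #   bit 25 = 1  t=1,i=3
  ##... -> #   bit 24 = 1  t=0,i=9
  #.### -> .   bit 23 = 0  t=1,i=8
  #.##. -> .   bit 22 = 0  t=2,i=5
  #.#.# -> .   bit 21 = 0  t=3,i=9
  #.#.. -> .   bit 20 = 0  t=4,i=10
  #..## -> .   bit 19 = 0  t=0,i=4
  #..#. -> .   bit 18 = 0  t=2,i=8
  #...# -> #   bit 17 = 1  t=3,i=5
  #.... -> #   bit 16 = 1  t=0,i=10
  .#### -> #   bit 15 = 1  t=0,i=6
  .###. -> .   bit 14 = 0  t=3,i=12
  .##.# -> #   bit 13 = 1  t=1,i=6
  .##.. -> .   bit 12 = 0  t=2,i=6
  .#.## -> #   bit 11 = 1  t=3,i=10
  .#.#. -> #   bit 10 = 1  t=3,i=8
  .#..# -> .   bit 9 = 0  t=0,i=3
  .#... -> .   bit 8 = 0  t=2,i=10
  ..### -> #   bit 7 = 1  t=0,i=5
  ..##. -> #   bit 6 = 1  t=1,i=5
  ..#.# -> #   bit 5 = 1  t=3,i=7
  ..#.. -> #   bit 4 = 1  t=0,i=2
  ...## -> .   bit 3 = 0  t=2,i=1
  ...#. -> #   bit 2 = 1  t=0,i=1
  ....# -> #   bit 1 = 1  t=0,i=0
  ..... -> #   bit 0 = 1  t=0,i=11
  bits 00010011000000111010110011110111 = 319007991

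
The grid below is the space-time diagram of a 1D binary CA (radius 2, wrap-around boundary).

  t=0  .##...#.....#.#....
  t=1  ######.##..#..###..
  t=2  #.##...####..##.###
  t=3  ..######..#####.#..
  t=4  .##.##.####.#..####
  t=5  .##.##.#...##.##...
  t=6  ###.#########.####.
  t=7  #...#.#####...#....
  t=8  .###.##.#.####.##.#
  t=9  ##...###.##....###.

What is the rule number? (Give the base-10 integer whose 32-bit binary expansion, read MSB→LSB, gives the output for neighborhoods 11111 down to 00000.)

2547988940

  ##### -> #   bit 31 = 1  t=1,i=2
  ####. -> .   bit 30 = 0  t=1,i=4
  ###.# -> .   bit 29 = 0  t=1,i=5
  ###.. -> #   bit 28 = 1  t=1,i=16
  ##.## -> .   bit 27 = 0  t=1,i=6
  ##.#. -> #   bit 26 = 1  t=3,i=15
  ##..# -> #   bit 25 = 1  t=1,i=9
  ##... -> #   bit 24 = 1  t=0,i=3
  #.### -> #   bit 23 = 1  t=2,i=16
  #.##. -> #   bit 22 = 1  t=1,i=7
  #.#.# -> .   bit 21 = 0  t=8,i=8
  #.#.. -> #   bit 20 = 1  t=0,i=14
  #..## -> #   bit 19 = 1  t=1,i=13
  #..#. -> #   bit 18 = 1  t=1,i=10
  #...# -> #   bit 17 = 1  t=0,i=4
  #.... -> #   bit 16 = 1  t=0,i=8
  .#### -> .   bit 15 = 0  t=1,i=1
  .###. -> .   bit 14 = 0  t=1,i=15
  .##.# -> #   bit 13 = 1  t=2,i=14
  .##.. -> #   bit 12 = 1  t=0,i=2
  .#.## -> #   bit 11 = 1  t=7,i=5
  .#.#. -> .   bit 10 = 0  t=0,i=13
  .#..# -> .   bit 9 = 0  t=1,i=12
  .#... -> #   bit 8 = 1  t=0,i=7
  ..### -> #   bit 7 = 1  t=1,i=0
  ..##. -> #   bit 6 = 1  t=0,i=1
  ..#.# -> .   bit 5 = 0  t=0,i=12
  ..#.. -> .   bit 4 = 0  t=0,i=6
  ...## -> #   bit 3 = 1  t=0,i=0
  ...#. -> #   bit 2 = 1  t=0,i=5
  ....# -> .   bit 1 = 0  t=0,i=10
  ..... -> .   bit 0 = 0  t=0,i=9
  bits 10010111110111110011100111001100 = 2547988940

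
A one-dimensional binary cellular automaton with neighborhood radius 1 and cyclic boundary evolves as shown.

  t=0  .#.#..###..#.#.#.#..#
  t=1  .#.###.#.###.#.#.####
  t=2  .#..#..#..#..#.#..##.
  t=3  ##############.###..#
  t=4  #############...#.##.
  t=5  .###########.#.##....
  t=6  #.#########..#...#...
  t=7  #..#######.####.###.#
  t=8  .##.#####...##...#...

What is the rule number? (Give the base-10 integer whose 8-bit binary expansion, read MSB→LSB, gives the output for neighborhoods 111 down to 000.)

  nb ###: next=#  (t=0,i=7, bit7=1)
  nb ##.: next=.  (t=0,i=8, bit6=0)
  nb #.#: next=.  (t=0,i=0, bit5=0)
  nb #..: next=#  (t=0,i=4, bit4=1)
  nb .##: next=.  (t=0,i=6, bit3=0)
  nb .#.: next=#  (t=0,i=1, bit2=1)
  nb ..#: next=#  (t=0,i=5, bit1=1)
  nb ...: next=.  (t=4,i=14, bit0=0)
  bits 10010110 = 150

150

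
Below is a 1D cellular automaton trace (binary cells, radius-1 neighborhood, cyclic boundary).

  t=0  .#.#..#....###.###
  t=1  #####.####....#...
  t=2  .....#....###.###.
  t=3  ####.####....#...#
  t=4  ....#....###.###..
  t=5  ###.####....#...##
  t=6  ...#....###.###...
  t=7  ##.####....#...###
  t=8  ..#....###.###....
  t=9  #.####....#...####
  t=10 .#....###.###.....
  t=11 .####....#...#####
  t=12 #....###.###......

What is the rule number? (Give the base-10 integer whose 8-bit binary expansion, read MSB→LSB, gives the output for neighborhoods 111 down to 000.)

  [7] ### => .  t=0,i=12
  [6] ##. => .  t=0,i=13
  [5] #.# => #  t=0,i=0
  [4] #.. => #  t=0,i=4
  [3] .## => .  t=0,i=11
  [2] .#. => #  t=0,i=1
  [1] ..# => .  t=0,i=5
  [0] ... => #  t=0,i=8
  bits 00110101 = 53

53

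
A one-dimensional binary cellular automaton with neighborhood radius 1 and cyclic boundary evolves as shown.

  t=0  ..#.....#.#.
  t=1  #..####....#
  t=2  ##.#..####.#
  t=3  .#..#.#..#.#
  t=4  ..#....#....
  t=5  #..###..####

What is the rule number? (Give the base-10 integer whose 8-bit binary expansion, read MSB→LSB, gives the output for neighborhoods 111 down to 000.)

  ### -> .   bit 7 = 0  t=1,i=4
  ##. -> #   bit 6 = 1  t=1,i=0
  #.# -> .   bit 5 = 0  t=0,i=9
  #.. -> #   bit 4 = 1  t=0,i=3
  .## -> #   bit 3 = 1  t=1,i=3
  .#. -> .   bit 2 = 0  t=0,i=2
  ..# -> .   bit 1 = 0  t=0,i=1
  ... -> #   bit 0 = 1  t=0,i=0
  bits 01011001 = 89

89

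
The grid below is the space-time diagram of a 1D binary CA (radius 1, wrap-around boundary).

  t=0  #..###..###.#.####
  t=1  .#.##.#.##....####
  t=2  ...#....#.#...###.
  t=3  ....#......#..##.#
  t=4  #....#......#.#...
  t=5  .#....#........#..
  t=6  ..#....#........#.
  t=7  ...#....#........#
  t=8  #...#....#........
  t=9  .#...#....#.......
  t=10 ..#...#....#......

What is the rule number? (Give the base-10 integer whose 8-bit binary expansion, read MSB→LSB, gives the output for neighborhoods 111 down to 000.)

152

  nb ###: next=#  (t=0,i=4, bit7=1)
  nb ##.: next=.  (t=0,i=0, bit6=0)
  nb #.#: next=.  (t=0,i=11, bit5=0)
  nb #..: next=#  (t=0,i=1, bit4=1)
  nb .##: next=#  (t=0,i=3, bit3=1)
  nb .#.: next=.  (t=0,i=12, bit2=0)
  nb ..#: next=.  (t=0,i=2, bit1=0)
  nb ...: next=.  (t=1,i=11, bit0=0)
  bits 10011000 = 152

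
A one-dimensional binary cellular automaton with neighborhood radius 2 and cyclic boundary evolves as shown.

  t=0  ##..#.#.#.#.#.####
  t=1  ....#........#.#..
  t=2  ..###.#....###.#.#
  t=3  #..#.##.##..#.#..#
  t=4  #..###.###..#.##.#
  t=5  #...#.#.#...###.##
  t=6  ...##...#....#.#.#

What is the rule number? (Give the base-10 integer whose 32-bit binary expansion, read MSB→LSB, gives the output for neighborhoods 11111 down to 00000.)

206690934

  ##### -> .   bit 31 = 0  t=0,i=16
  ####. -> .   bit 30 = 0  t=0,i=0
  ###.# -> .   bit 29 = 0  t=2,i=4
  ###.. -> .   bit 28 = 0  t=0,i=1
  ##.## -> #   bit 27 = 1  t=3,i=7
  ##.#. -> #   bit 26 = 1  t=2,i=5
  ##..# -> .   bit 25 = 0  t=0,i=2
  ##... -> .   bit 24 = 0  t=5,i=1
  #.### -> .   bit 23 = 0  t=0,i=14
  #.##. -> #   bit 22 = 1  t=3,i=5
  #.#.# -> .   bit 21 = 0  t=0,i=6
  #.#.. -> #   bit 20 = 1  t=1,i=15
  #..## -> .   bit 19 = 0  t=2,i=1
  #..#. -> .   bit 18 = 0  t=0,i=3
  #...# -> .   bit 17 = 0  t=5,i=2
  #.... -> #   bit 16 = 1  t=1,i=6
  .#### -> #   bit 15 = 1  t=0,i=15
  .###. -> #   bit 14 = 1  t=2,i=3
  .##.# -> .   bit 13 = 0  t=3,i=6
  .##.. -> #   bit 12 = 1  t=3,i=0
  .#.## -> #   bit 11 = 1  t=0,i=13
  .#.#. -> .   bit 10 = 0  t=0,i=5
  .#..# -> #   bit 9 = 1  t=2,i=0
  .#... -> .   bit 8 = 0  t=1,i=5
  ..### -> .   bit 7 = 0  t=2,i=2
  ..##. -> #   bit 6 = 1  t=3,i=17
  ..#.# -> #   bit 5 = 1  t=0,i=4
  ..#.. -> #   bit 4 = 1  t=1,i=4
  ...## -> .   bit 3 = 0  t=2,i=10
  ...#. -> #   bit 2 = 1  t=1,i=3
  ....# -> #   bit 1 = 1  t=1,i=2
  ..... -> .   bit 0 = 0  t=1,i=0
  bits 00001100010100011101101001110110 = 206690934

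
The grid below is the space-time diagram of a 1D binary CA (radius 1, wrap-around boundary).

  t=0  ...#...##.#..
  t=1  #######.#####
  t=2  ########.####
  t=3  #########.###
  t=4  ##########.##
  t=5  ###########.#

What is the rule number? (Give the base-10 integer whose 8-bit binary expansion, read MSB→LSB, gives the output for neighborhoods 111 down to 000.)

  ###|#  b7=1 t=1,i=0
  ##.|#  b6=1 t=0,i=8
  #.#|#  b5=1 t=0,i=9
  #..|#  b4=1 t=0,i=4
  .##|.  b3=0 t=0,i=7
  .#.|#  b2=1 t=0,i=3
  ..#|#  b1=1 t=0,i=2
  ...|#  b0=1 t=0,i=0
  bits 11110111 = 247

247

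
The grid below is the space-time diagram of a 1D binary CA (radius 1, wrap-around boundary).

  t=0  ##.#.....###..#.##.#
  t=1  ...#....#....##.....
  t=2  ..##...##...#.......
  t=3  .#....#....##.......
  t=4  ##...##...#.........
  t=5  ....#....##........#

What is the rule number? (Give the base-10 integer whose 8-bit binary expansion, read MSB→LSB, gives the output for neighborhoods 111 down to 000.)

6

  [7] ### => .  t=0,i=0
  [6] ##. => .  t=0,i=1
  [5] #.# => .  t=0,i=2
  [4] #.. => .  t=0,i=4
  [3] .## => .  t=0,i=9
  [2] .#. => #  t=0,i=3
  [1] ..# => #  t=0,i=8
  [0] ... => .  t=0,i=5
  bits 00000110 = 6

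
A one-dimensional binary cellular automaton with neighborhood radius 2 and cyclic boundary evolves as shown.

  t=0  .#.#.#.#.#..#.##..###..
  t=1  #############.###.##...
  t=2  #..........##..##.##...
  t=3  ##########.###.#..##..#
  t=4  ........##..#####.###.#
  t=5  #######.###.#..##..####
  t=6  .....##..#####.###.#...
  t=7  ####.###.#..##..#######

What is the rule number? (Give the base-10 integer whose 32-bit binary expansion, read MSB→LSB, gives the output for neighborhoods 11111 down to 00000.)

1718966263

  nb #####: next=.  (t=1,i=2, bit31=0)
  nb ####.: next=#  (t=1,i=11, bit30=1)
  nb ###.#: next=#  (t=1,i=12, bit29=1)
  nb ###..: next=.  (t=0,i=20, bit28=0)
  nb ##.##: next=.  (t=1,i=13, bit27=0)
  nb ##.#.: next=#  (t=3,i=14, bit26=1)
  nb ##..#: next=#  (t=0,i=16, bit25=1)
  nb ##...: next=.  (t=0,i=21, bit24=0)
  nb #.###: next=.  (t=1,i=14, bit23=0)
  nb #.##.: next=#  (t=0,i=14, bit22=1)
  nb #.#.#: next=#  (t=0,i=3, bit21=1)
  nb #.#..: next=#  (t=0,i=9, bit20=1)
  nb #..##: next=.  (t=0,i=17, bit19=0)
  nb #..#.: next=#  (t=0,i=11, bit18=1)
  nb #...#: next=.  (t=0,i=22, bit17=0)
  nb #....: next=#  (t=2,i=2, bit16=1)
  nb .####: next=.  (t=1,i=1, bit15=0)
  nb .###.: next=#  (t=0,i=19, bit14=1)
  nb .##.#: next=.  (t=2,i=16, bit13=0)
  nb .##..: next=#  (t=0,i=15, bit12=1)
  nb .#.##: next=.  (t=0,i=13, bit11=0)
  nb .#.#.: next=#  (t=0,i=2, bit10=1)
  nb .#..#: next=#  (t=0,i=10, bit9=1)
  nb .#...: next=#  (t=2,i=1, bit8=1)
  nb ..###: next=#  (t=0,i=18, bit7=1)
  nb ..##.: next=#  (t=2,i=11, bit6=1)
  nb ..#.#: next=#  (t=0,i=1, bit5=1)
  nb ..#..: next=#  (t=2,i=0, bit4=1)
  nb ...##: next=.  (t=1,i=22, bit3=0)
  nb ...#.: next=#  (t=0,i=0, bit2=1)
  nb ....#: next=#  (t=2,i=9, bit1=1)
  nb .....: next=#  (t=2,i=3, bit0=1)
  bits 01100110011101010101011111110111 = 1718966263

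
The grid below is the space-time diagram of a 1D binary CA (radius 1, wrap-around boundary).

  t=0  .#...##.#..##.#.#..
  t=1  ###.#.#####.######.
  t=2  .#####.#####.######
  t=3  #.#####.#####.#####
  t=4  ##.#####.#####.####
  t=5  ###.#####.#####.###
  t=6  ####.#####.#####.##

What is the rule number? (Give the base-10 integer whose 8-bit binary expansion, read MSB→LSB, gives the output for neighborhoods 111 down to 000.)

246

  nb ###: next=#  (t=1,i=1, bit7=1)
  nb ##.: next=#  (t=0,i=6, bit6=1)
  nb #.#: next=#  (t=0,i=7, bit5=1)
  nb #..: next=#  (t=0,i=2, bit4=1)
  nb .##: next=.  (t=0,i=5, bit3=0)
  nb .#.: next=#  (t=0,i=1, bit2=1)
  nb ..#: next=#  (t=0,i=0, bit1=1)
  nb ...: next=.  (t=0,i=3, bit0=0)
  bits 11110110 = 246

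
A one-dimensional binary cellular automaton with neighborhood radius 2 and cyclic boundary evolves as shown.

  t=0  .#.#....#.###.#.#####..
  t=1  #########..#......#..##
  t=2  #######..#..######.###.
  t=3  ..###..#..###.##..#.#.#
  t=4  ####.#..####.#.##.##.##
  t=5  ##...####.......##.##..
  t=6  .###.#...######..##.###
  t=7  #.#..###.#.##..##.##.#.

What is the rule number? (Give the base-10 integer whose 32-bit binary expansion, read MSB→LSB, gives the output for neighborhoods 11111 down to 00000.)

  #####|#  b31=1 t=0,i=18
  ####.|.  b30=0 t=0,i=19
  ###.#|.  b29=0 t=0,i=12
  ###..|.  b28=0 t=0,i=20
  ##.##|#  b27=1 t=2,i=18
  ##.#.|.  b26=0 t=0,i=13
  ##..#|#  b25=1 t=1,i=9
  ##...|#  b24=1 t=0,i=21
  #.###|.  b23=0 t=0,i=10
  #.##.|.  b22=0 t=3,i=14
  #.#.#|.  b21=0 t=0,i=14
  #.#..|#  b20=1 t=0,i=3
  #..##|#  b19=1 t=1,i=20
  #..#.|.  b18=0 t=1,i=10
  #...#|#  b17=1 t=0,i=22
  #....|#  b16=1 t=0,i=5
  .####|.  b15=0 t=0,i=17
  .###.|#  b14=1 t=0,i=11
  .##.#|#  b13=1 t=4,i=16
  .##..|#  b12=1 t=3,i=15
  .#.##|.  b11=0 t=0,i=9
  .#.#.|#  b10=1 t=0,i=2
  .#..#|#  b9=1 t=1,i=19
  .#...|#  b8=1 t=0,i=4
  ..###|#  b7=1 t=1,i=21
  ..##.|.  b6=0 t=5,i=0
  ..#.#|#  b5=1 t=0,i=1
  ..#..|.  b4=0 t=1,i=11
  ...##|.  b3=0 t=5,i=4
  ...#.|#  b2=1 t=0,i=0
  ....#|#  b1=1 t=0,i=6
  .....|#  b0=1 t=1,i=14
  bits 10001011000110110111011110100111 = 2333833127

2333833127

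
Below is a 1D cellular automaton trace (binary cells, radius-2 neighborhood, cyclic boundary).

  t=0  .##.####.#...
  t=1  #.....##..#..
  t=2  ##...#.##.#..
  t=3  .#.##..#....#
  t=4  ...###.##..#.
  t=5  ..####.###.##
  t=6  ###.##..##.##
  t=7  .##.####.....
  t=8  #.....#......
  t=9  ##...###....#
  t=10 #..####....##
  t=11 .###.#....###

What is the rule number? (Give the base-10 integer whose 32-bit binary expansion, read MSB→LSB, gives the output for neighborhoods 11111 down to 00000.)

  ##### -> .   bit 31 = 0  t=6,i=0
  ####. -> #   bit 30 = 1  t=0,i=6
  ###.# -> #   bit 29 = 1  t=0,i=7
  ###.. -> .   bit 28 = 0  t=7,i=7
  ##.## -> .   bit 27 = 0  t=0,i=3
  ##.#. -> .   bit 26 = 0  t=0,i=8
  ##..# -> #   bit 25 = 1  t=1,i=8
  ##... -> .   bit 24 = 0  t=2,i=2
  #.### -> .   bit 23 = 0  t=0,i=4
  #.##. -> #   bit 22 = 1  t=2,i=7
  #.#.# -> .   bit 21 = 0  t=3,i=1
  #.#.. -> .   bit 20 = 0  t=0,i=9
  #..## -> #   bit 19 = 1  t=2,i=12
  #..#. -> .   bit 18 = 0  t=1,i=9
  #...# -> #   bit 17 = 1  t=2,i=3
  #.... -> .   bit 16 = 0  t=0,i=11
  .#### -> .   bit 15 = 0  t=0,i=5
  .###. -> #   bit 14 = 1  t=4,i=4
  .##.# -> .   bit 13 = 0  t=0,i=2
  .##.. -> #   bit 12 = 1  t=1,i=7
  .#.## -> .   bit 11 = 0  t=2,i=6
  .#.#. -> .   bit 10 = 0  t=3,i=0
  .#..# -> .   bit 9 = 0  t=1,i=11
  .#... -> #   bit 8 = 1  t=0,i=10
  ..### -> #   bit 7 = 1  t=4,i=3
  ..##. -> .   bit 6 = 0  t=0,i=1
  ..#.# -> .   bit 5 = 0  t=2,i=5
  ..#.. -> #   bit 4 = 1  t=1,i=0
  ...## -> #   bit 3 = 1  t=0,i=0
  ...#. -> #   bit 2 = 1  t=2,i=4
  ....# -> .   bit 1 = 0  t=0,i=12
  ..... -> .   bit 0 = 0  t=1,i=3
  bits 01100010010010100101000110011100 = 1649037724

1649037724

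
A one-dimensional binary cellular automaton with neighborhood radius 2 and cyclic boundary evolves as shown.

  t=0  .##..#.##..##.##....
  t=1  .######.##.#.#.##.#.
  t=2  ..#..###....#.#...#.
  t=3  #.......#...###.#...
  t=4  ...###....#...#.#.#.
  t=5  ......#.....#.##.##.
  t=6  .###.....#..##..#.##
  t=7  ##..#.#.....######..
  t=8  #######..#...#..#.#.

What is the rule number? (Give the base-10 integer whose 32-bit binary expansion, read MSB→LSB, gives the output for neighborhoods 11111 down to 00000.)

  [31] ##### => .  t=1,i=3
  [30] ####. => #  t=1,i=5
  [29] ###.# => #  t=1,i=6
  [28] ###.. => .  t=2,i=7
  [27] ##.## => #  t=0,i=13
  [26] ##.#. => .  t=1,i=10
  [25] ##..# => #  t=0,i=3
  [24] ##... => #  t=0,i=16
  [23] #.### => #  t=6,i=1
  [22] #.##. => .  t=0,i=7
  [21] #.#.# => .  t=1,i=11
  [20] #.#.. => #  t=1,i=18
  [19] #..## => .  t=0,i=10
  [18] #..#. => #  t=0,i=4
  [17] #...# => #  t=2,i=0
  [16] #.... => .  t=0,i=17
  [15] .#### => #  t=1,i=2
  [14] .###. => .  t=2,i=6
  [13] .##.# => .  t=0,i=12
  [12] .##.. => #  t=0,i=2
  [11] .#.## => #  t=0,i=6
  [10] .#.#. => #  t=1,i=12
  [9] .#..# => .  t=1,i=19
  [8] .#... => .  t=2,i=15
  [7] ..### => .  t=1,i=1
  [6] ..##. => #  t=0,i=1
  [5] ..#.# => #  t=0,i=5
  [4] ..#.. => .  t=2,i=2
  [3] ...## => .  t=0,i=0
  [2] ...#. => .  t=2,i=1
  [1] ....# => .  t=0,i=19
  [0] ..... => #  t=0,i=18
  bits 01101011100101101001110001100001 = 1805032545

1805032545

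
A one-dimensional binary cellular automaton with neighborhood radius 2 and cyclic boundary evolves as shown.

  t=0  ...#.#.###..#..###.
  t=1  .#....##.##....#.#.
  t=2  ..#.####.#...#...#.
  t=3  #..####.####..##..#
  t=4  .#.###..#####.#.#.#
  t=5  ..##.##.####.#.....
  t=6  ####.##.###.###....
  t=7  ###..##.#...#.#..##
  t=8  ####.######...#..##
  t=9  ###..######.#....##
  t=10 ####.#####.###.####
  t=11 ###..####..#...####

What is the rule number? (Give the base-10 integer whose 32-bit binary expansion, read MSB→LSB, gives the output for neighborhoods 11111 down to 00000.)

  [31] ##### => #  t=4,i=10
  [30] ####. => #  t=2,i=6
  [29] ###.# => .  t=2,i=7
  [28] ###.. => #  t=0,i=9
  [27] ##.## => .  t=1,i=8
  [26] ##.#. => #  t=2,i=8
  [25] ##..# => #  t=0,i=10
  [24] ##... => .  t=0,i=18
  [23] #.### => #  t=0,i=7
  [22] #.##. => #  t=1,i=9
  [21] #.#.# => .  t=0,i=5
  [20] #.#.. => #  t=1,i=17
  [19] #..## => .  t=0,i=14
  [18] #..#. => .  t=0,i=11
  [17] #...# => #  t=2,i=0
  [16] #.... => .  t=0,i=0
  [15] .#### => #  t=2,i=5
  [14] .###. => .  t=0,i=8
  [13] .##.# => #  t=1,i=7
  [12] .##.. => .  t=1,i=10
  [11] .#.## => #  t=0,i=6
  [10] .#.#. => .  t=0,i=4
  [9] .#..# => .  t=0,i=13
  [8] .#... => #  t=1,i=2
  [7] ..### => #  t=0,i=15
  [6] ..##. => #  t=1,i=6
  [5] ..#.# => .  t=0,i=3
  [4] ..#.. => .  t=0,i=12
  [3] ...## => #  t=1,i=5
  [2] ...#. => .  t=0,i=2
  [1] ....# => #  t=0,i=1
  [0] ..... => .  t=5,i=16
  bits 11010110110100101010100111001010 = 3604130250

3604130250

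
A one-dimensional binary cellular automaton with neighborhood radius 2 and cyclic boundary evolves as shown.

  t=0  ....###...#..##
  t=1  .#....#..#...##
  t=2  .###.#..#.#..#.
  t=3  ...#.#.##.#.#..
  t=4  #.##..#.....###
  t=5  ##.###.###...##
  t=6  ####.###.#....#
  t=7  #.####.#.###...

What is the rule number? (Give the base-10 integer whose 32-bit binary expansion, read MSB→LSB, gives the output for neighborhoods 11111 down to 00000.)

  nb #####: next=.  (t=6,i=1, bit31=0)
  nb ####.: next=#  (t=4,i=14, bit30=1)
  nb ###.#: next=#  (t=2,i=3, bit29=1)
  nb ###..: next=#  (t=0,i=6, bit28=1)
  nb ##.##: next=#  (t=4,i=1, bit27=1)
  nb ##.#.: next=.  (t=1,i=0, bit26=0)
  nb ##..#: next=#  (t=4,i=4, bit25=1)
  nb ##...: next=.  (t=0,i=0, bit24=0)
  nb #.###: next=#  (t=5,i=3, bit23=1)
  nb #.##.: next=.  (t=3,i=7, bit22=0)
  nb #.#.#: next=.  (t=3,i=5, bit21=0)
  nb #.#..: next=#  (t=1,i=1, bit20=1)
  nb #..##: next=.  (t=0,i=12, bit19=0)
  nb #..#.: next=#  (t=1,i=8, bit18=1)
  nb #...#: next=.  (t=0,i=8, bit17=0)
  nb #....: next=#  (t=0,i=1, bit16=1)
  nb .####: next=#  (t=4,i=13, bit15=1)
  nb .###.: next=.  (t=0,i=5, bit14=0)
  nb .##.#: next=.  (t=1,i=14, bit13=0)
  nb .##..: next=#  (t=0,i=14, bit12=1)
  nb .#.##: next=#  (t=3,i=6, bit11=1)
  nb .#.#.: next=.  (t=2,i=9, bit10=0)
  nb .#..#: next=.  (t=0,i=11, bit9=0)
  nb .#...: next=#  (t=1,i=2, bit8=1)
  nb ..###: next=.  (t=0,i=4, bit7=0)
  nb ..##.: next=#  (t=0,i=13, bit6=1)
  nb ..#.#: next=#  (t=2,i=8, bit5=1)
  nb ..#..: next=.  (t=0,i=10, bit4=0)
  nb ...##: next=.  (t=0,i=3, bit3=0)
  nb ...#.: next=#  (t=0,i=9, bit2=1)
  nb ....#: next=.  (t=0,i=2, bit1=0)
  nb .....: next=#  (t=3,i=0, bit0=1)
  bits 01111010100101011001100101100101 = 2056624485

2056624485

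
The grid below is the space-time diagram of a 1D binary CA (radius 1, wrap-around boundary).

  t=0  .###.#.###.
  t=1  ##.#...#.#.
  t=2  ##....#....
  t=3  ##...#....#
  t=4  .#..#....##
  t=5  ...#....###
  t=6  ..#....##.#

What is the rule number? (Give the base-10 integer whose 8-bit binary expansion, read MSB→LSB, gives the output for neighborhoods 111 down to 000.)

74

  ###|.  b7=0 t=0,i=2
  ##.|#  b6=1 t=0,i=3
  #.#|.  b5=0 t=0,i=4
  #..|.  b4=0 t=0,i=10
  .##|#  b3=1 t=0,i=1
  .#.|.  b2=0 t=0,i=5
  ..#|#  b1=1 t=0,i=0
  ...|.  b0=0 t=1,i=5
  bits 01001010 = 74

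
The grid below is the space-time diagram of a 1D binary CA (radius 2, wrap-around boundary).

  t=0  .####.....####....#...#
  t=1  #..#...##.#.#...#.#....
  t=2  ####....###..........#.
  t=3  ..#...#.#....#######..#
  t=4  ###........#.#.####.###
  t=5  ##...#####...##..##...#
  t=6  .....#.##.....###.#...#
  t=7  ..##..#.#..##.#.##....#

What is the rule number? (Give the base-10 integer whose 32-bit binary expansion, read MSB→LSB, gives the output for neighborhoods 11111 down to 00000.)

3861658259

  #####|#  b31=1 t=3,i=15
  ####.|#  b30=1 t=0,i=3
  ###.#|#  b29=1 t=4,i=18
  ###..|.  b28=0 t=0,i=4
  ##.##|.  b27=0 t=4,i=19
  ##.#.|#  b26=1 t=1,i=9
  ##..#|#  b25=1 t=3,i=20
  ##...|.  b24=0 t=0,i=5
  #.###|.  b23=0 t=0,i=1
  #.##.|.  b22=0 t=6,i=7
  #.#.#|#  b21=1 t=1,i=10
  #.#..|.  b20=0 t=1,i=12
  #..##|#  b19=1 t=5,i=16
  #..#.|#  b18=1 t=1,i=2
  #...#|.  b17=0 t=0,i=20
  #....|.  b16=0 t=0,i=6
  .####|.  b15=0 t=0,i=2
  .###.|.  b14=0 t=2,i=9
  .##.#|#  b13=1 t=1,i=8
  .##..|#  b12=1 t=5,i=14
  .#.##|#  b11=1 t=0,i=0
  .#.#.|.  b10=0 t=1,i=11
  .#..#|#  b9=1 t=1,i=1
  .#...|.  b8=0 t=0,i=19
  ..###|#  b7=1 t=0,i=10
  ..##.|.  b6=0 t=1,i=7
  ..#.#|.  b5=0 t=0,i=22
  ..#..|#  b4=1 t=0,i=18
  ...##|.  b3=0 t=0,i=9
  ...#.|.  b2=0 t=0,i=17
  ....#|#  b1=1 t=0,i=8
  .....|#  b0=1 t=0,i=7
  bits 11100110001011000011101010010011 = 3861658259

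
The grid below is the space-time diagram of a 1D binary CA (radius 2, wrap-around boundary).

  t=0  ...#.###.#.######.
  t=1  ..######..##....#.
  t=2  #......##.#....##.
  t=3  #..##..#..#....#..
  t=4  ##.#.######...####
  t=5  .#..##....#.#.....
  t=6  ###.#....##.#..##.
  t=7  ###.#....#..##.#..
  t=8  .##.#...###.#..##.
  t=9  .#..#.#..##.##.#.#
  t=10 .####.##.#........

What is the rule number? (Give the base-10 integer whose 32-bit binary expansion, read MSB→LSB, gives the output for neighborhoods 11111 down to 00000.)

848710261

  #####|.  b31=0 t=0,i=13
  ####.|.  b30=0 t=0,i=15
  ###.#|#  b29=1 t=0,i=7
  ###..|#  b28=1 t=0,i=16
  ##.##|.  b27=0 t=6,i=17
  ##.#.|.  b26=0 t=0,i=8
  ##..#|#  b25=1 t=1,i=8
  ##...|.  b24=0 t=0,i=17
  #.###|#  b23=1 t=0,i=5
  #.##.|.  b22=0 t=9,i=12
  #.#.#|.  b21=0 t=0,i=9
  #.#..|#  b20=1 t=2,i=0
  #..##|.  b19=0 t=1,i=9
  #..#.|#  b18=1 t=3,i=6
  #...#|#  b17=1 t=1,i=0
  #....|.  b16=0 t=0,i=0
  .####|.  b15=0 t=0,i=12
  .###.|#  b14=1 t=0,i=6
  .##.#|.  b13=0 t=2,i=8
  .##..|.  b12=0 t=1,i=11
  .#.##|#  b11=1 t=0,i=4
  .#.#.|.  b10=0 t=5,i=11
  .#..#|#  b9=1 t=3,i=1
  .#...|.  b8=0 t=1,i=17
  ..###|.  b7=0 t=1,i=2
  ..##.|#  b6=1 t=1,i=10
  ..#.#|#  b5=1 t=0,i=3
  ..#..|#  b4=1 t=1,i=16
  ...##|.  b3=0 t=1,i=1
  ...#.|#  b2=1 t=0,i=2
  ....#|.  b1=0 t=0,i=1
  .....|#  b0=1 t=2,i=3
  bits 00110010100101100100101001110101 = 848710261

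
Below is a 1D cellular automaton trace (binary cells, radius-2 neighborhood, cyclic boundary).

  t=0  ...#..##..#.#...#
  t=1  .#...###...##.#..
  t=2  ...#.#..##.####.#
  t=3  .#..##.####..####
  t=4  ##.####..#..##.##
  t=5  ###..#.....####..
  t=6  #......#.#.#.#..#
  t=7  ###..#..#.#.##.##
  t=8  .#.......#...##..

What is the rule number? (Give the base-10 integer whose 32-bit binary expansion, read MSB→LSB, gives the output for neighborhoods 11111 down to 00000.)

  ##### -> .   bit 31 = 0  t=7,i=0
  ####. -> #   bit 30 = 1  t=2,i=13
  ###.# -> #   bit 29 = 1  t=2,i=14
  ###.. -> .   bit 28 = 0  t=1,i=7
  ##.## -> #   bit 27 = 1  t=2,i=10
  ##.#. -> #   bit 26 = 1  t=1,i=13
  ##..# -> .   bit 25 = 0  t=0,i=8
  ##... -> #   bit 24 = 1  t=1,i=8
  #.### -> .   bit 23 = 0  t=2,i=11
  #.##. -> .   bit 22 = 0  t=7,i=12
  #.#.# -> .   bit 21 = 0  t=6,i=9
  #.#.. -> #   bit 20 = 1  t=0,i=12
  #..## -> #   bit 19 = 1  t=0,i=5
  #..#. -> .   bit 18 = 0  t=0,i=9
  #...# -> #   bit 17 = 1  t=0,i=1
  #.... -> #   bit 16 = 1  t=5,i=7
  .#### -> .   bit 15 = 0  t=2,i=12
  .###. -> .   bit 14 = 0  t=1,i=6
  .##.# -> #   bit 13 = 1  t=1,i=12
  .##.. -> #   bit 12 = 1  t=0,i=7
  .#.## -> .   bit 11 = 0  t=7,i=11
  .#.#. -> #   bit 10 = 1  t=0,i=11
  .#..# -> .   bit 9 = 0  t=0,i=4
  .#... -> .   bit 8 = 0  t=0,i=0
  ..### -> #   bit 7 = 1  t=1,i=5
  ..##. -> #   bit 6 = 1  t=0,i=6
  ..#.# -> .   bit 5 = 0  t=0,i=10
  ..#.. -> .   bit 4 = 0  t=0,i=3
  ...## -> .   bit 3 = 0  t=1,i=4
  ...#. -> .   bit 2 = 0  t=0,i=2
  ....# -> #   bit 1 = 1  t=5,i=9
  ..... -> .   bit 0 = 0  t=5,i=8
  bits 01101101000110110011010011000010 = 1830499522

1830499522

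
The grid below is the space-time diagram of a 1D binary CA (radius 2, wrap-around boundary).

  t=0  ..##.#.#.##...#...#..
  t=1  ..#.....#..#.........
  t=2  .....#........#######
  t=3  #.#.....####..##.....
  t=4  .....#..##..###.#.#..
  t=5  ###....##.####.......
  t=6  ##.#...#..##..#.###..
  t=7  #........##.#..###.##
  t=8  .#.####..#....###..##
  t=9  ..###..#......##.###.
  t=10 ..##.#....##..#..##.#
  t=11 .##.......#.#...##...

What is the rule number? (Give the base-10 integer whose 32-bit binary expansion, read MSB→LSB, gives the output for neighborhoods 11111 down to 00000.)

59295937

  ##### -> .   bit 31 = 0  t=2,i=16
  ####. -> .   bit 30 = 0  t=2,i=19
  ###.# -> .   bit 29 = 0  t=4,i=14
  ###.. -> .   bit 28 = 0  t=2,i=20
  ##.## -> .   bit 27 = 0  t=5,i=9
  ##.#. -> .   bit 26 = 0  t=0,i=4
  ##..# -> #   bit 25 = 1  t=3,i=12
  ##... -> #   bit 24 = 1  t=0,i=11
  #.### -> #   bit 23 = 1  t=5,i=10
  #.##. -> .   bit 22 = 0  t=0,i=9
  #.#.# -> .   bit 21 = 0  t=0,i=5
  #.#.. -> .   bit 20 = 0  t=3,i=2
  #..## -> #   bit 19 = 1  t=3,i=13
  #..#. -> .   bit 18 = 0  t=1,i=10
  #...# -> .   bit 17 = 0  t=0,i=12
  #.... -> .   bit 16 = 0  t=0,i=20
  .#### -> #   bit 15 = 1  t=2,i=15
  .###. -> #   bit 14 = 1  t=4,i=13
  .##.# -> .   bit 13 = 0  t=0,i=3
  .##.. -> .   bit 12 = 0  t=0,i=10
  .#.## -> #   bit 11 = 1  t=0,i=8
  .#.#. -> .   bit 10 = 0  t=0,i=6
  .#..# -> .   bit 9 = 0  t=1,i=9
  .#... -> .   bit 8 = 0  t=0,i=15
  ..### -> #   bit 7 = 1  t=2,i=14
  ..##. -> #   bit 6 = 1  t=0,i=2
  ..#.# -> .   bit 5 = 0  t=3,i=0
  ..#.. -> .   bit 4 = 0  t=0,i=14
  ...## -> .   bit 3 = 0  t=0,i=1
  ...#. -> .   bit 2 = 0  t=0,i=13
  ....# -> .   bit 1 = 0  t=0,i=0
  ..... -> #   bit 0 = 1  t=1,i=5
  bits 00000011100010001100100011000001 = 59295937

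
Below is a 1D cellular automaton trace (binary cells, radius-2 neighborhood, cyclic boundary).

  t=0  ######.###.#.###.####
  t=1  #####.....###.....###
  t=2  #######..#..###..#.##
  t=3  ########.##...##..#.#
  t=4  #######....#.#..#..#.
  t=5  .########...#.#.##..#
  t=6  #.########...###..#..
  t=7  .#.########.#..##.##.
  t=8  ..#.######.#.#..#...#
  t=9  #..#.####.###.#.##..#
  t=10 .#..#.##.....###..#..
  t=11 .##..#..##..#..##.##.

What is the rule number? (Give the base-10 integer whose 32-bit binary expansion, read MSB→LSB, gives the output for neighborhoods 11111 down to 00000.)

  #####|#  b31=1 t=0,i=0
  ####.|#  b30=1 t=0,i=4
  ###.#|.  b29=0 t=0,i=5
  ###..|#  b28=1 t=1,i=4
  ##.##|.  b27=0 t=0,i=6
  ##.#.|#  b26=1 t=0,i=10
  ##..#|#  b25=1 t=2,i=7
  ##...|#  b24=1 t=1,i=5
  #.###|.  b23=0 t=0,i=7
  #.##.|.  b22=0 t=3,i=9
  #.#.#|#  b21=1 t=0,i=11
  #.#..|.  b20=0 t=4,i=13
  #..##|.  b19=0 t=2,i=11
  #..#.|.  b18=0 t=2,i=8
  #...#|.  b17=0 t=3,i=12
  #....|#  b16=1 t=1,i=6
  .####|#  b15=1 t=0,i=18
  .###.|.  b14=0 t=0,i=8
  .##.#|#  b13=1 t=7,i=16
  .##..|.  b12=0 t=3,i=10
  .#.##|#  b11=1 t=0,i=12
  .#.#.|#  b10=1 t=4,i=12
  .#..#|#  b9=1 t=2,i=10
  .#...|#  b8=1 t=8,i=17
  ..###|.  b7=0 t=1,i=10
  ..##.|.  b6=0 t=3,i=14
  ..#.#|.  b5=0 t=2,i=17
  ..#..|#  b4=1 t=2,i=9
  ...##|#  b3=1 t=1,i=9
  ...#.|.  b2=0 t=4,i=10
  ....#|.  b1=0 t=1,i=8
  .....|.  b0=0 t=1,i=7
  bits 11010111001000011010111100011000 = 3609308952

3609308952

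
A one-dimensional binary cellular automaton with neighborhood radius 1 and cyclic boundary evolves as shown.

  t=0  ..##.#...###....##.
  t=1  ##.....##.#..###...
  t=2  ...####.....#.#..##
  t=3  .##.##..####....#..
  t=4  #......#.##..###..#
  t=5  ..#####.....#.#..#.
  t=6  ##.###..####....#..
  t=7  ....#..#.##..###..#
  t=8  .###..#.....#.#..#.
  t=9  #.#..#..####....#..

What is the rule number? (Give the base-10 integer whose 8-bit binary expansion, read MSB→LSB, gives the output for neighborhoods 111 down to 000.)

131

  nb ###: next=#  (t=0,i=10, bit7=1)
  nb ##.: next=.  (t=0,i=3, bit6=0)
  nb #.#: next=.  (t=0,i=4, bit5=0)
  nb #..: next=.  (t=0,i=6, bit4=0)
  nb .##: next=.  (t=0,i=2, bit3=0)
  nb .#.: next=.  (t=0,i=5, bit2=0)
  nb ..#: next=#  (t=0,i=1, bit1=1)
  nb ...: next=#  (t=0,i=0, bit0=1)
  bits 10000011 = 131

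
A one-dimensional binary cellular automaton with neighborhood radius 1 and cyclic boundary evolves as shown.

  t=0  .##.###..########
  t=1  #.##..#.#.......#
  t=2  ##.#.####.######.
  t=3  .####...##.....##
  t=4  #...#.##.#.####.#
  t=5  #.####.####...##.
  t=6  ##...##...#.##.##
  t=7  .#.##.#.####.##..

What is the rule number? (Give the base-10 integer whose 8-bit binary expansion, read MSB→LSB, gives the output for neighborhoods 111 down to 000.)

  nb ###: next=.  (t=0,i=5, bit7=0)
  nb ##.: next=#  (t=0,i=2, bit6=1)
  nb #.#: next=#  (t=0,i=0, bit5=1)
  nb #..: next=.  (t=0,i=7, bit4=0)
  nb .##: next=.  (t=0,i=1, bit3=0)
  nb .#.: next=#  (t=1,i=6, bit2=1)
  nb ..#: next=#  (t=0,i=8, bit1=1)
  nb ...: next=#  (t=1,i=10, bit0=1)
  bits 01100111 = 103

103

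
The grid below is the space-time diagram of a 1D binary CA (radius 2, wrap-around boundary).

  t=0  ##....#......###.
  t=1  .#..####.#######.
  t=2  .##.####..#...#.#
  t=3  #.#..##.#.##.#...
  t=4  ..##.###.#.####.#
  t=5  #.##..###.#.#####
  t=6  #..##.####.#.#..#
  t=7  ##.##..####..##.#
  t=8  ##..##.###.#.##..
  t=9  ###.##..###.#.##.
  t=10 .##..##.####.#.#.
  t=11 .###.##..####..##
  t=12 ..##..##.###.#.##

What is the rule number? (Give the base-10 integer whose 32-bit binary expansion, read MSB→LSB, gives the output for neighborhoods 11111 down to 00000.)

1712389087

  ##### -> .   bit 31 = 0  t=1,i=11
  ####. -> #   bit 30 = 1  t=1,i=6
  ###.# -> #   bit 29 = 1  t=0,i=15
  ###.. -> .   bit 28 = 0  t=1,i=15
  ##.## -> .   bit 27 = 0  t=0,i=16
  ##.#. -> #   bit 26 = 1  t=3,i=7
  ##..# -> #   bit 25 = 1  t=1,i=16
  ##... -> .   bit 24 = 0  t=0,i=2
  #.### -> .   bit 23 = 0  t=1,i=9
  #.##. -> .   bit 22 = 0  t=0,i=0
  #.#.# -> .   bit 21 = 0  t=2,i=16
  #.#.. -> #   bit 20 = 1  t=3,i=2
  #..## -> .   bit 19 = 0  t=1,i=3
  #..#. -> .   bit 18 = 0  t=1,i=0
  #...# -> .   bit 17 = 0  t=2,i=12
  #.... -> .   bit 16 = 0  t=0,i=3
  .#### -> #   bit 15 = 1  t=1,i=5
  .###. -> #   bit 14 = 1  t=0,i=14
  .##.# -> #   bit 13 = 1  t=2,i=2
  .##.. -> #   bit 12 = 1  t=0,i=1
  .#.## -> #   bit 11 = 1  t=2,i=0
  .#.#. -> .   bit 10 = 0  t=2,i=15
  .#..# -> #   bit 9 = 1  t=1,i=2
  .#... -> #   bit 8 = 1  t=0,i=7
  ..### -> #   bit 7 = 1  t=0,i=13
  ..##. -> #   bit 6 = 1  t=3,i=5
  ..#.# -> .   bit 5 = 0  t=2,i=14
  ..#.. -> #   bit 4 = 1  t=0,i=6
  ...## -> #   bit 3 = 1  t=0,i=12
  ...#. -> #   bit 2 = 1  t=0,i=5
  ....# -> #   bit 1 = 1  t=0,i=4
  ..... -> #   bit 0 = 1  t=0,i=9
  bits 01100110000100001111101111011111 = 1712389087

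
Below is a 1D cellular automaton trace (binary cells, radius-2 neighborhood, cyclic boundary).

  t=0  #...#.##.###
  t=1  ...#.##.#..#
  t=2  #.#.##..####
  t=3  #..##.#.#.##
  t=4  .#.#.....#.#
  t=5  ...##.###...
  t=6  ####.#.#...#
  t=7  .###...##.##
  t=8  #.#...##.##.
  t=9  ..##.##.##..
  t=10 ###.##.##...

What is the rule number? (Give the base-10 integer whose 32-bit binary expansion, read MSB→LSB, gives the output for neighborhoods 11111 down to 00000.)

3931392991

  [31] ##### => #  t=2,i=10
  [30] ####. => #  t=0,i=11
  [29] ###.# => #  t=2,i=0
  [28] ###.. => .  t=0,i=0
  [27] ##.## => #  t=0,i=8
  [26] ##.#. => .  t=1,i=7
  [25] ##..# => #  t=2,i=6
  [24] ##... => .  t=0,i=1
  [23] #.### => .  t=0,i=9
  [22] #.##. => #  t=0,i=6
  [21] #.#.# => .  t=2,i=2
  [20] #.#.. => #  t=1,i=8
  [19] #..## => .  t=2,i=7
  [18] #..#. => #  t=1,i=10
  [17] #...# => .  t=0,i=2
  [16] #.... => .  t=4,i=5
  [15] .#### => .  t=0,i=10
  [14] .###. => #  t=3,i=11
  [13] .##.# => .  t=0,i=7
  [12] .##.. => .  t=2,i=5
  [11] .#.## => #  t=0,i=5
  [10] .#.#. => .  t=3,i=7
  [9] .#..# => #  t=1,i=9
  [8] .#... => #  t=1,i=0
  [7] ..### => #  t=2,i=8
  [6] ..##. => #  t=3,i=3
  [5] ..#.# => .  t=0,i=4
  [4] ..#.. => #  t=1,i=11
  [3] ...## => #  t=5,i=2
  [2] ...#. => #  t=0,i=3
  [1] ....# => #  t=4,i=7
  [0] ..... => #  t=4,i=6
  bits 11101010010101000100101111011111 = 3931392991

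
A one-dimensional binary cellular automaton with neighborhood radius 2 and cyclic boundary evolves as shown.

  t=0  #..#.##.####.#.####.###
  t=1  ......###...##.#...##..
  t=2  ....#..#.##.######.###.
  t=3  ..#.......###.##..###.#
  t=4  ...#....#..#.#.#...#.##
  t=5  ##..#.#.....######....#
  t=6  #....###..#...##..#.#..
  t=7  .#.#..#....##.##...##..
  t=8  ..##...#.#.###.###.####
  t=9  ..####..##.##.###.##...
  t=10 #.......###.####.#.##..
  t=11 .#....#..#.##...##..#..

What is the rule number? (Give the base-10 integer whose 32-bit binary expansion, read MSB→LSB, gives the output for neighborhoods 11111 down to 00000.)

  nb #####: next=#  (t=2,i=14, bit31=1)
  nb ####.: next=.  (t=0,i=10, bit30=0)
  nb ###.#: next=.  (t=0,i=11, bit29=0)
  nb ###..: next=.  (t=0,i=0, bit28=0)
  nb ##.##: next=#  (t=0,i=7, bit27=1)
  nb ##.#.: next=#  (t=0,i=12, bit26=1)
  nb ##..#: next=.  (t=0,i=1, bit25=0)
  nb ##...: next=#  (t=1,i=9, bit24=1)
  nb #.###: next=#  (t=0,i=8, bit23=1)
  nb #.##.: next=.  (t=0,i=5, bit22=0)
  nb #.#.#: next=#  (t=0,i=13, bit21=1)
  nb #.#..: next=#  (t=1,i=15, bit20=1)
  nb #..##: next=.  (t=3,i=17, bit19=0)
  nb #..#.: next=.  (t=0,i=2, bit18=0)
  nb #...#: next=#  (t=1,i=10, bit17=1)
  nb #....: next=.  (t=1,i=22, bit16=0)
  nb .####: next=.  (t=0,i=9, bit15=0)
  nb .###.: next=#  (t=1,i=7, bit14=1)
  nb .##.#: next=#  (t=0,i=6, bit13=1)
  nb .##..: next=#  (t=1,i=20, bit12=1)
  nb .#.##: next=.  (t=0,i=4, bit11=0)
  nb .#.#.: next=#  (t=4,i=12, bit10=1)
  nb .#..#: next=.  (t=2,i=5, bit9=0)
  nb .#...: next=#  (t=1,i=16, bit8=1)
  nb ..###: next=.  (t=1,i=6, bit7=0)
  nb ..##.: next=#  (t=1,i=12, bit6=1)
  nb ..#.#: next=.  (t=0,i=3, bit5=0)
  nb ..#..: next=.  (t=2,i=4, bit4=0)
  nb ...##: next=.  (t=1,i=5, bit3=0)
  nb ...#.: next=.  (t=2,i=3, bit2=0)
  nb ....#: next=#  (t=1,i=4, bit1=1)
  nb .....: next=.  (t=1,i=0, bit0=0)
  bits 10001101101100100111010101000010 = 2377282882

2377282882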